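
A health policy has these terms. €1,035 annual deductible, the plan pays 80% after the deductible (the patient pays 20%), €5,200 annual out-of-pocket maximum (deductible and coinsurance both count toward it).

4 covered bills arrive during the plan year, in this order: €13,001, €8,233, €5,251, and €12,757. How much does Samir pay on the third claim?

Claim 1 — €13,001: €1,035 to deductible, leaving €11,966; patient's 20% is €2,393.20. Cost to patient: €3,428.20. OOP to date €3,428.20.
Claim 2 — €8,233: deductible already satisfied, so patient's share is 20% × €8,233 = €1,646.60. Patient owes €1,646.60 (running OOP €5,074.80).
Claim 3 — €5,251: deductible met; 20% of €5,251 = €1,050.20. That would push OOP to €6,125, over the €5,200 cap, so patient pays €5,200 − €5,074.80 = €125.20.

€125.20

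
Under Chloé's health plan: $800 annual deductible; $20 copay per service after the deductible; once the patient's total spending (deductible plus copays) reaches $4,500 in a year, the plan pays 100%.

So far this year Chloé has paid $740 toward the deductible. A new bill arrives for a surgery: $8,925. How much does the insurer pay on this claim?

$8,845

Remaining deductible: $800 − $740 = $60.
That leaves $8,925 − $60 = $8,865 for the copay.
Copay on this service: $20.
Patient responsibility before any cap: $60 + $20 = $80.
Year-to-date out-of-pocket becomes $740 + $80 = $820, still under the $4,500 maximum, so no cap applies.
The plan picks up $8,925 − $80 = $8,845.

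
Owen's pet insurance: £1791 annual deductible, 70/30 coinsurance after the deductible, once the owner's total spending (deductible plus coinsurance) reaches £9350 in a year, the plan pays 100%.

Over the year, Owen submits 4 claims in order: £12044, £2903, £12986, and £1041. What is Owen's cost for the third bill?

£3612.20

Bill 1, £12044: deductible takes £1791, £10253 remains; coinsurance £10253 × 30% = £3075.90. Owner owes £4866.90 (running OOP £4866.90).
Bill 2, £2903: 30% coinsurance on £2903 = £870.90. Owner owes £870.90 (running OOP £5737.80).
Bill 3, £12986: deductible met; 30% of £12986 = £3895.80. Adding that to £5737.80 gives £9633.60, past the £9350 cap; owner pays only £9350 − £5737.80 = £3612.20.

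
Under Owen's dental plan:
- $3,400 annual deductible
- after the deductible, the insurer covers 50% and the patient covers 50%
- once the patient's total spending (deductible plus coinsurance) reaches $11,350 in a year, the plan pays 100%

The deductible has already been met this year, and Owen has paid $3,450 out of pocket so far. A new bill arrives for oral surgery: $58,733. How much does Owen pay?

$7,900

With the deductible met, the entire $58,733 is subject to coinsurance.
Coinsurance: $58,733 × 50% = $29,366.50.
Adding $29,366.50 to the $3,450 already spent would give $32,816.50, which exceeds the $11,350 cap; the patient pays just $11,350 − $3,450 = $7,900.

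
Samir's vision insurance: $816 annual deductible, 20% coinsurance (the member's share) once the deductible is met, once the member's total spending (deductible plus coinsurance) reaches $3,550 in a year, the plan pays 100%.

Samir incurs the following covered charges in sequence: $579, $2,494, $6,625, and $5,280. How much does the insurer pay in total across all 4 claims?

$11,428

Claim 1 — $579: all of it applies to the deductible. Member pays $579; OOP now $579. Insurer: $579 − $579 = $0.
Claim 2 — $2,494: $237 to deductible, leaving $2,257; 20% of $2,257 = $451.40. Member owes $688.40 (running OOP $1,267.40). Plan pays $2,494 − $688.40 = $1,805.60.
Claim 3 — $6,625: 20% coinsurance on $6,625 = $1,325. Member owes $1,325 (running OOP $2,592.40). Plan pays $6,625 − $1,325 = $5,300.
Claim 4 — $5,280: deductible already satisfied, so member's share is 20% × $5,280 = $1,056. That would push OOP to $3,648.40, over the $3,550 cap, so member pays $3,550 − $2,592.40 = $957.60. Insurer: $5,280 − $957.60 = $4,322.40.
Insurer total: $0 + $1,805.60 + $5,300 + $4,322.40 = $11,428.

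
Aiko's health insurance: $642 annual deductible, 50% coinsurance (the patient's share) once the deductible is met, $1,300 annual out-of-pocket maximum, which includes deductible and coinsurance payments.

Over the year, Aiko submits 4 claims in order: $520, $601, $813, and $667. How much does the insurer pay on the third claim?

$406.50

Bill 1, $520: entire amount goes to the deductible. Patient pays $520; OOP now $520. Plan pays $520 − $520 = $0.
Bill 2, $601: deductible takes $122, $479 remains; 50% of $479 = $239.50. Patient pays $361.50; OOP now $881.50. Insurer: $601 − $361.50 = $239.50.
Bill 3, $813: deductible already satisfied, so patient's share is 50% × $813 = $406.50. Cost to patient: $406.50. OOP to date $1,288. Plan pays $813 − $406.50 = $406.50.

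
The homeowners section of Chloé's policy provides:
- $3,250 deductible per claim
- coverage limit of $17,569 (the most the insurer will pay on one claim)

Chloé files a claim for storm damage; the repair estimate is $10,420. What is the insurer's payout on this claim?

After the deductible, $10,420 − $3,250 = $7,170 remains.
$7,170 is within the $17,569 limit, so the insurer pays $7,170.

$7,170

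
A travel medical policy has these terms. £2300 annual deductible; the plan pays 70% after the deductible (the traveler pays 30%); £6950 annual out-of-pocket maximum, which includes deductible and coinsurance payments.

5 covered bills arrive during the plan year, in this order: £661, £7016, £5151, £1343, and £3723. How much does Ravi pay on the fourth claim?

£402.90

#1 (£661): all of it applies to the deductible. Traveler pays £661; OOP now £661.
#2 (£7016): £1639 finishes the deductible; £5377 goes to coinsurance; coinsurance £5377 × 30% = £1613.10. Traveler pays £3252.10; OOP now £3913.10.
#3 (£5151): deductible already satisfied, so traveler's share is 30% × £5151 = £1545.30. Traveler pays £1545.30; OOP now £5458.40.
#4 (£1343): deductible already satisfied, so traveler's share is 30% × £1343 = £402.90. Traveler owes £402.90 (running OOP £5861.30).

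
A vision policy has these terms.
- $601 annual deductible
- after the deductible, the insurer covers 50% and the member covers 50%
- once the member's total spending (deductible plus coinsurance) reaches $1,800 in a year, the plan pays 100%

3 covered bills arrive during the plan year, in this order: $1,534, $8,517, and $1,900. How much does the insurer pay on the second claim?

#1 ($1,534): $601 finishes the deductible; $933 goes to coinsurance; member's 50% is $466.50. Member owes $1,067.50 (running OOP $1,067.50). Plan pays $1,534 − $1,067.50 = $466.50.
#2 ($8,517): deductible already satisfied, so member's share is 50% × $8,517 = $4,258.50. That would push OOP to $5,326, over the $1,800 cap, so member pays $1,800 − $1,067.50 = $732.50. Plan pays $8,517 − $732.50 = $7,784.50.

$7,784.50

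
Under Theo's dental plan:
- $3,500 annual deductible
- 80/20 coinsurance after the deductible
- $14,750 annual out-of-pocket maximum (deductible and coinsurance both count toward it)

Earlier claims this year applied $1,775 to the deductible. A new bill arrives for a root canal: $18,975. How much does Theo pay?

$5,175

Deductible still to meet: $3,500 − $1,775 = $1,725.
After the $1,725 deductible portion, $18,975 − $1,725 = $17,250 is subject to coinsurance.
20% of $17,250 = $3,450 falls to the patient.
That puts the patient's cost at $1,725 + $3,450 = $5,175 before any cap.
Total out-of-pocket so far would be $1,775 + $5,175 = $6,950, below the $14,750 cap — no reduction.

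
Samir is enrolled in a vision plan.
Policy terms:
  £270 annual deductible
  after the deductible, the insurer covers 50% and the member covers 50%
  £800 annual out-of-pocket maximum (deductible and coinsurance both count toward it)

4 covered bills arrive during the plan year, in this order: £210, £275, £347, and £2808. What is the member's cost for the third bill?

Bill 1, £210: fully absorbed by the deductible. Member owes £210 (running OOP £210).
Bill 2, £275: £60 to deductible, leaving £215; 50% of £215 = £107.50. Member pays £167.50; OOP now £377.50.
Bill 3, £347: deductible already satisfied, so member's share is 50% × £347 = £173.50. Member pays £173.50; OOP now £551.

£173.50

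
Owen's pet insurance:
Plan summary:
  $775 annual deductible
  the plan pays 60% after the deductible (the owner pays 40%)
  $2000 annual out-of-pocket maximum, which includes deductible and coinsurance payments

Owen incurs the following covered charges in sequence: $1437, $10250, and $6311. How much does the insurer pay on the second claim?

$9289.80

#1 ($1437): $775 finishes the deductible; $662 goes to coinsurance; 40% of $662 = $264.80. Cost to owner: $1039.80. OOP to date $1039.80. Plan pays $1437 − $1039.80 = $397.20.
#2 ($10250): deductible already satisfied, so owner's share is 40% × $10250 = $4100. OOP would hit $5139.80 > $2000, so the cap limits the owner to $2000 − $1039.80 = $960.20. Plan pays $10250 − $960.20 = $9289.80.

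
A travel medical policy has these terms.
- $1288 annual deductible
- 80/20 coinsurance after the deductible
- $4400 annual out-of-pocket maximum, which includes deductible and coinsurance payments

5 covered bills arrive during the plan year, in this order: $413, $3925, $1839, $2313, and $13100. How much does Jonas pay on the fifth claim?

$1671.60

Claim 1 — $413: all of it applies to the deductible. Cost to traveler: $413. OOP to date $413.
Claim 2 — $3925: deductible takes $875, $3050 remains; 20% of $3050 = $610. Traveler owes $1485 (running OOP $1898).
Claim 3 — $1839: 20% coinsurance on $1839 = $367.80. Cost to traveler: $367.80. OOP to date $2265.80.
Claim 4 — $2313: deductible already satisfied, so traveler's share is 20% × $2313 = $462.60. Traveler owes $462.60 (running OOP $2728.40).
Claim 5 — $13100: 20% coinsurance on $13100 = $2620. OOP would hit $5348.40 > $4400, so the cap limits the traveler to $4400 − $2728.40 = $1671.60.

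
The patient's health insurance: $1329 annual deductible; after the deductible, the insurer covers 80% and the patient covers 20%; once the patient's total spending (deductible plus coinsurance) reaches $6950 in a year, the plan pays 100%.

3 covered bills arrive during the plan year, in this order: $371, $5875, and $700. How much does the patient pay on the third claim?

$140

Bill 1, $371: all of it applies to the deductible. Patient owes $371 (running OOP $371).
Bill 2, $5875: $958 finishes the deductible; $4917 goes to coinsurance; coinsurance $4917 × 20% = $983.40. Patient owes $1941.40 (running OOP $2312.40).
Bill 3, $700: deductible met; 20% of $700 = $140. Cost to patient: $140. OOP to date $2452.40.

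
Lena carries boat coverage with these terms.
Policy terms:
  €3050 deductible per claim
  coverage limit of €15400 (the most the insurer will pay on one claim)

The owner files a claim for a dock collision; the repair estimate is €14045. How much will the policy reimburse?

Subtract the deductible: €14045 − €3050 = €10995.
€10995 ≤ €15400, so the limit doesn't bind; insurer pays €10995.

€10995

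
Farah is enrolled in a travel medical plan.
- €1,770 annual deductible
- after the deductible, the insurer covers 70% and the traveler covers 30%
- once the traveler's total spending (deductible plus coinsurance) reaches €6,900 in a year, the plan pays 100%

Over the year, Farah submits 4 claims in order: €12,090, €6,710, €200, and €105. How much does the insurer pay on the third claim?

Claim 1 — €12,090: €1,770 finishes the deductible; €10,320 goes to coinsurance; 30% of €10,320 = €3,096. Cost to traveler: €4,866. OOP to date €4,866. Plan pays €12,090 − €4,866 = €7,224.
Claim 2 — €6,710: deductible met; 30% of €6,710 = €2,013. Traveler pays €2,013; OOP now €6,879. Insurer: €6,710 − €2,013 = €4,697.
Claim 3 — €200: deductible met; 30% of €200 = €60. That would push OOP to €6,939, over the €6,900 cap, so traveler pays €6,900 − €6,879 = €21. Plan pays €200 − €21 = €179.

€179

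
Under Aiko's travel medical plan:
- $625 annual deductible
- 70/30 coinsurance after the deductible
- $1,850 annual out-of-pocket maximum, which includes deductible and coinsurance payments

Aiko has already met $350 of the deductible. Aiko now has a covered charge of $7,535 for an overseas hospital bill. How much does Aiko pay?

Remaining deductible: $625 − $350 = $275.
After the $275 deductible portion, $7,535 − $275 = $7,260 is subject to coinsurance.
Coinsurance: $7,260 × 30% = $2,178.
That puts the traveler's cost at $275 + $2,178 = $2,453 before any cap.
Year-to-date out-of-pocket would reach $350 + $2,453 = $2,803, above the $1,850 maximum, so the traveler pays only $1,850 − $350 = $1,500.

$1,500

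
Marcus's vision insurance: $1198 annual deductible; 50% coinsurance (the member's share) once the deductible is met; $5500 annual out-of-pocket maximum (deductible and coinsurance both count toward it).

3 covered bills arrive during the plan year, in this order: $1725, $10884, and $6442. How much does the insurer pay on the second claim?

Claim 1 ($1725): deductible takes $1198, $527 remains; coinsurance $527 × 50% = $263.50. Member pays $1461.50; OOP now $1461.50. Plan pays $1725 − $1461.50 = $263.50.
Claim 2 ($10884): deductible met; 50% of $10884 = $5442. OOP would hit $6903.50 > $5500, so the cap limits the member to $5500 − $1461.50 = $4038.50. Plan pays $10884 − $4038.50 = $6845.50.

$6845.50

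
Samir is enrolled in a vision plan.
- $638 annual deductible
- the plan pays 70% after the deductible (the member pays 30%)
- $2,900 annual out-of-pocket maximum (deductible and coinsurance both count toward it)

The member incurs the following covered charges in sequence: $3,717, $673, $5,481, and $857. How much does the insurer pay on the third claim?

Claim 1 ($3,717): $638 to deductible, leaving $3,079; coinsurance $3,079 × 30% = $923.70. Cost to member: $1,561.70. OOP to date $1,561.70. Plan pays $3,717 − $1,561.70 = $2,155.30.
Claim 2 ($673): deductible met; 30% of $673 = $201.90. Member pays $201.90; OOP now $1,763.60. Insurer: $673 − $201.90 = $471.10.
Claim 3 ($5,481): deductible met; 30% of $5,481 = $1,644.30. Adding that to $1,763.60 gives $3,407.90, past the $2,900 cap; member pays only $2,900 − $1,763.60 = $1,136.40. Plan pays $5,481 − $1,136.40 = $4,344.60.

$4,344.60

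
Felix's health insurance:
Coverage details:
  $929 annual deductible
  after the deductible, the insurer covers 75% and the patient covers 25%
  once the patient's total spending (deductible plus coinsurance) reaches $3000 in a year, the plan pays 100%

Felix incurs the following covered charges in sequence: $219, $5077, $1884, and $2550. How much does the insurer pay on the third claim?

Claim 1 — $219: fully absorbed by the deductible. Patient pays $219; OOP now $219. Insurer: $219 − $219 = $0.
Claim 2 — $5077: $710 to deductible, leaving $4367; coinsurance $4367 × 25% = $1091.75. Patient owes $1801.75 (running OOP $2020.75). Insurer: $5077 − $1801.75 = $3275.25.
Claim 3 — $1884: 25% coinsurance on $1884 = $471. Patient owes $471 (running OOP $2491.75). Plan pays $1884 − $471 = $1413.

$1413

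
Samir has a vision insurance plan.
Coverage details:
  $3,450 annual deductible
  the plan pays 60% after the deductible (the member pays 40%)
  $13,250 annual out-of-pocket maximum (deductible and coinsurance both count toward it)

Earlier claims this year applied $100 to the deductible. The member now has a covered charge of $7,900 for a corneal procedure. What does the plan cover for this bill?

$100 of the $3,450 deductible is already met, leaving $3,350.
That leaves $7,900 − $3,350 = $4,550 for coinsurance.
40% of $4,550 = $1,820 falls to the member.
That puts the member's cost at $3,350 + $1,820 = $5,170 before any cap.
Year-to-date out-of-pocket becomes $100 + $5,170 = $5,270, still under the $13,250 maximum, so no cap applies.
Insurer pays the balance: $7,900 − $5,170 = $2,730.

$2,730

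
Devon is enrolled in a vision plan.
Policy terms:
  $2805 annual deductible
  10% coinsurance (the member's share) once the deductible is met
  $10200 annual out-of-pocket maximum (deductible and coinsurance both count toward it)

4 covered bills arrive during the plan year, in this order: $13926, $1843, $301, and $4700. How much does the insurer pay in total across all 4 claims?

#1 ($13926): $2805 finishes the deductible; $11121 goes to coinsurance; member's 10% is $1112.10. Member owes $3917.10 (running OOP $3917.10). Insurer: $13926 − $3917.10 = $10008.90.
#2 ($1843): deductible already satisfied, so member's share is 10% × $1843 = $184.30. Member pays $184.30; OOP now $4101.40. Insurer: $1843 − $184.30 = $1658.70.
#3 ($301): deductible met; 10% of $301 = $30.10. Member pays $30.10; OOP now $4131.50. Insurer: $301 − $30.10 = $270.90.
#4 ($4700): deductible met; 10% of $4700 = $470. Member owes $470 (running OOP $4601.50). Plan pays $4700 − $470 = $4230.
Insurer total: $10008.90 + $1658.70 + $270.90 + $4230 = $16168.50.

$16168.50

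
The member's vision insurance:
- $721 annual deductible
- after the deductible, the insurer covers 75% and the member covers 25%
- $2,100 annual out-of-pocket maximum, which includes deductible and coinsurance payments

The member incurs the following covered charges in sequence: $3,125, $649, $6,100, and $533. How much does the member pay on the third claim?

Bill 1, $3,125: $721 finishes the deductible; $2,404 goes to coinsurance; 25% of $2,404 = $601. Member pays $1,322; OOP now $1,322.
Bill 2, $649: deductible met; 25% of $649 = $162.25. Member pays $162.25; OOP now $1,484.25.
Bill 3, $6,100: deductible already satisfied, so member's share is 25% × $6,100 = $1,525. OOP would hit $3,009.25 > $2,100, so the cap limits the member to $2,100 − $1,484.25 = $615.75.

$615.75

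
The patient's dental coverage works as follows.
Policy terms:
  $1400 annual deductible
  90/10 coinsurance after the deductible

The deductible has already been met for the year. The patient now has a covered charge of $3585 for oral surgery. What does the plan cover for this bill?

$3226.50

With the deductible met, the entire $3585 is subject to coinsurance.
Patient's 10% share of $3585 is $358.50.
The insurer covers the remainder: $3585 − $358.50 = $3226.50.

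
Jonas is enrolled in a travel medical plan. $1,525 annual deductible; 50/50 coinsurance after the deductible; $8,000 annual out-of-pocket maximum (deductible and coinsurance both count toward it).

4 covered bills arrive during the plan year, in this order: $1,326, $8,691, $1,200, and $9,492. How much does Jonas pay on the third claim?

Claim 1 ($1,326): fully absorbed by the deductible. Traveler pays $1,326; OOP now $1,326.
Claim 2 ($8,691): deductible takes $199, $8,492 remains; coinsurance $8,492 × 50% = $4,246. Traveler pays $4,445; OOP now $5,771.
Claim 3 ($1,200): deductible already satisfied, so traveler's share is 50% × $1,200 = $600. Traveler pays $600; OOP now $6,371.

$600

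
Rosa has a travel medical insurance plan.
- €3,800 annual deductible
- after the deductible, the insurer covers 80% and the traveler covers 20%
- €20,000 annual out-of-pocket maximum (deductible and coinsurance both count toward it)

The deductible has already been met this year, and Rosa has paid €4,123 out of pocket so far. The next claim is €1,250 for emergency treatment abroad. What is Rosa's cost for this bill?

€250

With the deductible met, the entire €1,250 is subject to coinsurance.
Traveler's 20% share of €1,250 is €250.
Year-to-date out-of-pocket becomes €4,123 + €250 = €4,373, still under the €20,000 maximum, so no cap applies.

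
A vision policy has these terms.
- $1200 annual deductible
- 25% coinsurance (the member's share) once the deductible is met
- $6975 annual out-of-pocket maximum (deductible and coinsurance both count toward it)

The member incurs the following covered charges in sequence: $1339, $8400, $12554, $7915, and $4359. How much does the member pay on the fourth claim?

Claim 1 ($1339): $1200 to deductible, leaving $139; 25% of $139 = $34.75. Member owes $1234.75 (running OOP $1234.75).
Claim 2 ($8400): deductible already satisfied, so member's share is 25% × $8400 = $2100. Cost to member: $2100. OOP to date $3334.75.
Claim 3 ($12554): deductible met; 25% of $12554 = $3138.50. Member owes $3138.50 (running OOP $6473.25).
Claim 4 ($7915): 25% coinsurance on $7915 = $1978.75. OOP would hit $8452 > $6975, so the cap limits the member to $6975 − $6473.25 = $501.75.

$501.75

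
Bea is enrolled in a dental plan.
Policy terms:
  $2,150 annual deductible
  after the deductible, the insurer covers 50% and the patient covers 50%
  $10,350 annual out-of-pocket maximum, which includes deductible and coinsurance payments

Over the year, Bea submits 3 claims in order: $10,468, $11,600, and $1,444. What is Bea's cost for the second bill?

Claim 1 ($10,468): $2,150 to deductible, leaving $8,318; coinsurance $8,318 × 50% = $4,159. Cost to patient: $6,309. OOP to date $6,309.
Claim 2 ($11,600): 50% coinsurance on $11,600 = $5,800. That would push OOP to $12,109, over the $10,350 cap, so patient pays $10,350 − $6,309 = $4,041.

$4,041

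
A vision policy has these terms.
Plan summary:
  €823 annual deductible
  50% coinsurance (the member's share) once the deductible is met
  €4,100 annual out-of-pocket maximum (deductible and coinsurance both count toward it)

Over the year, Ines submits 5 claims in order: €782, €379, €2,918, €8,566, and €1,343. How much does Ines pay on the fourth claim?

Claim 1 (€782): fully absorbed by the deductible. Cost to member: €782. OOP to date €782.
Claim 2 (€379): €41 finishes the deductible; €338 goes to coinsurance; coinsurance €338 × 50% = €169. Member pays €210; OOP now €992.
Claim 3 (€2,918): 50% coinsurance on €2,918 = €1,459. Member owes €1,459 (running OOP €2,451).
Claim 4 (€8,566): 50% coinsurance on €8,566 = €4,283. OOP would hit €6,734 > €4,100, so the cap limits the member to €4,100 − €2,451 = €1,649.

€1,649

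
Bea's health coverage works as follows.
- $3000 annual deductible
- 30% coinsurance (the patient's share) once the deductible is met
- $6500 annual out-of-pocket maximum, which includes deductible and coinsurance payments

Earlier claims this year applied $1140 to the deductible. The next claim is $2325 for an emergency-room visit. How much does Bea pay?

$1999.50

Remaining deductible: $3000 − $1140 = $1860.
After the $1860 deductible portion, $2325 − $1860 = $465 is subject to coinsurance.
Coinsurance: $465 × 30% = $139.50.
So the patient owes $1860 + $139.50 = $1999.50 before any cap.
Year-to-date out-of-pocket becomes $1140 + $1999.50 = $3139.50, still under the $6500 maximum, so no cap applies.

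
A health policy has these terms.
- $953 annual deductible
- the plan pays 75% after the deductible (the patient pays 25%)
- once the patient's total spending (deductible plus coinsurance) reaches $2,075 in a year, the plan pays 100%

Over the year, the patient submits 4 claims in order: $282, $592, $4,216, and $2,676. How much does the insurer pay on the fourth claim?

Bill 1, $282: fully absorbed by the deductible. Patient owes $282 (running OOP $282). Insurer: $282 − $282 = $0.
Bill 2, $592: fully absorbed by the deductible. Cost to patient: $592. OOP to date $874. Insurer: $592 − $592 = $0.
Bill 3, $4,216: $79 to deductible, leaving $4,137; coinsurance $4,137 × 25% = $1,034.25. Patient pays $1,113.25; OOP now $1,987.25. Plan pays $4,216 − $1,113.25 = $3,102.75.
Bill 4, $2,676: 25% coinsurance on $2,676 = $669. That would push OOP to $2,656.25, over the $2,075 cap, so patient pays $2,075 − $1,987.25 = $87.75. Plan pays $2,676 − $87.75 = $2,588.25.

$2,588.25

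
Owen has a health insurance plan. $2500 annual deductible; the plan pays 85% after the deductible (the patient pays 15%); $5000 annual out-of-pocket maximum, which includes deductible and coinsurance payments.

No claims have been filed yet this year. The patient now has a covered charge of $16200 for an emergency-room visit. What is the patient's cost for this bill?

$4555

Nothing has been paid toward the $2500 deductible, so the first $2500 of this charge is applied there.
After the $2500 deductible portion, $16200 − $2500 = $13700 is subject to coinsurance.
Coinsurance: $13700 × 15% = $2055.
So the patient owes $2500 + $2055 = $4555 before any cap.
Total out-of-pocket so far would be $0 + $4555 = $4555, below the $5000 cap — no reduction.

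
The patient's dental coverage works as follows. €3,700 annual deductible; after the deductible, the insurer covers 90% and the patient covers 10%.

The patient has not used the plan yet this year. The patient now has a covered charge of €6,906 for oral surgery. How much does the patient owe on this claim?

€4,020.60

The full €3,700 deductible is still open; €3,700 of this bill applies to it.
After the €3,700 deductible portion, €6,906 − €3,700 = €3,206 is subject to coinsurance.
Patient's 10% share of €3,206 is €320.60.
Patient responsibility: €3,700 + €320.60 = €4,020.60.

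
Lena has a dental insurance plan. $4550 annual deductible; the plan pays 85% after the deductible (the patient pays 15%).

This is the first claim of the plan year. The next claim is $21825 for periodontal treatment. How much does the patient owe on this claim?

Nothing has been paid toward the $4550 deductible, so the first $4550 of this charge is applied there.
That leaves $21825 − $4550 = $17275 for coinsurance.
Patient's 15% share of $17275 is $2591.25.
Patient responsibility: $4550 + $2591.25 = $7141.25.

$7141.25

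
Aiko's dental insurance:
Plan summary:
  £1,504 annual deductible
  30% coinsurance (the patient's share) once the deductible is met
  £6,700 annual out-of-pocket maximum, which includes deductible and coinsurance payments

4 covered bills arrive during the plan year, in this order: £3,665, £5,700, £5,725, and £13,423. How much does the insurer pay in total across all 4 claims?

£21,813

#1 (£3,665): £1,504 to deductible, leaving £2,161; 30% of £2,161 = £648.30. Patient pays £2,152.30; OOP now £2,152.30. Insurer: £3,665 − £2,152.30 = £1,512.70.
#2 (£5,700): deductible met; 30% of £5,700 = £1,710. Cost to patient: £1,710. OOP to date £3,862.30. Plan pays £5,700 − £1,710 = £3,990.
#3 (£5,725): deductible already satisfied, so patient's share is 30% × £5,725 = £1,717.50. Patient pays £1,717.50; OOP now £5,579.80. Plan pays £5,725 − £1,717.50 = £4,007.50.
#4 (£13,423): 30% coinsurance on £13,423 = £4,026.90. Adding that to £5,579.80 gives £9,606.70, past the £6,700 cap; patient pays only £6,700 − £5,579.80 = £1,120.20. Insurer: £13,423 − £1,120.20 = £12,302.80.
Insurer total = bills − patient's total = £28,513 − £6,700 = £21,813.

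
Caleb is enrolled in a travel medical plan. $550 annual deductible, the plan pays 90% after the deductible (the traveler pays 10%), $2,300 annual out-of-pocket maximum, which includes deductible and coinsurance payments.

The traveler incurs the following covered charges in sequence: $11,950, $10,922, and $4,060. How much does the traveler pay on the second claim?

#1 ($11,950): deductible takes $550, $11,400 remains; traveler's 10% is $1,140. Traveler pays $1,690; OOP now $1,690.
#2 ($10,922): deductible met; 10% of $10,922 = $1,092.20. That would push OOP to $2,782.20, over the $2,300 cap, so traveler pays $2,300 − $1,690 = $610.

$610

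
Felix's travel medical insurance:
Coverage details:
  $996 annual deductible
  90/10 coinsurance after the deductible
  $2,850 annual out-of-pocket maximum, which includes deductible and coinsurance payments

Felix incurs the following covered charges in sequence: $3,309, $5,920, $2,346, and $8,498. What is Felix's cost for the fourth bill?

$796.10

Bill 1, $3,309: deductible takes $996, $2,313 remains; 10% of $2,313 = $231.30. Traveler owes $1,227.30 (running OOP $1,227.30).
Bill 2, $5,920: 10% coinsurance on $5,920 = $592. Traveler owes $592 (running OOP $1,819.30).
Bill 3, $2,346: 10% coinsurance on $2,346 = $234.60. Traveler owes $234.60 (running OOP $2,053.90).
Bill 4, $8,498: deductible already satisfied, so traveler's share is 10% × $8,498 = $849.80. Adding that to $2,053.90 gives $2,903.70, past the $2,850 cap; traveler pays only $2,850 − $2,053.90 = $796.10.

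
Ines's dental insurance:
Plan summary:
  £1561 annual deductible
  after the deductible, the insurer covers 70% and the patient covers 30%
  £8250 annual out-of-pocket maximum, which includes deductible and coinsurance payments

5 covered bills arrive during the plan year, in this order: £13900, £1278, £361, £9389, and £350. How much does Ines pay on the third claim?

£108.30

Bill 1, £13900: £1561 finishes the deductible; £12339 goes to coinsurance; 30% of £12339 = £3701.70. Cost to patient: £5262.70. OOP to date £5262.70.
Bill 2, £1278: deductible already satisfied, so patient's share is 30% × £1278 = £383.40. Patient pays £383.40; OOP now £5646.10.
Bill 3, £361: 30% coinsurance on £361 = £108.30. Cost to patient: £108.30. OOP to date £5754.40.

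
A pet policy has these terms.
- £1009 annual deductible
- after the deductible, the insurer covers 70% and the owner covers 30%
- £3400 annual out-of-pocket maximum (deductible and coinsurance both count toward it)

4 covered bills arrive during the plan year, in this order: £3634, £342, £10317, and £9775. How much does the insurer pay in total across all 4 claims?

£20668

Claim 1 (£3634): deductible takes £1009, £2625 remains; 30% of £2625 = £787.50. Owner owes £1796.50 (running OOP £1796.50). Insurer: £3634 − £1796.50 = £1837.50.
Claim 2 (£342): deductible already satisfied, so owner's share is 30% × £342 = £102.60. Owner pays £102.60; OOP now £1899.10. Insurer: £342 − £102.60 = £239.40.
Claim 3 (£10317): 30% coinsurance on £10317 = £3095.10. OOP would hit £4994.20 > £3400, so the cap limits the owner to £3400 − £1899.10 = £1500.90. Plan pays £10317 − £1500.90 = £8816.10.
Claim 4 (£9775): 30% coinsurance on £9775 = £2932.50. OOP would hit £6332.50 > £3400, so the cap limits the owner to £3400 − £3400 = £0. Plan pays £9775 − £0 = £9775.
Insurer total: £1837.50 + £239.40 + £8816.10 + £9775 = £20668.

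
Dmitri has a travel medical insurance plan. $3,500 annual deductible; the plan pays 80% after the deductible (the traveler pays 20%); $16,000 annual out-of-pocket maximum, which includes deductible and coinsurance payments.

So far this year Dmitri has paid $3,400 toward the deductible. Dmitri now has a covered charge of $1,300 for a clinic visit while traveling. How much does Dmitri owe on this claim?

$340

$3,400 of the $3,500 deductible is already met, leaving $100.
That leaves $1,300 − $100 = $1,200 for coinsurance.
Traveler's 20% share of $1,200 is $240.
So the traveler owes $100 + $240 = $340 before any cap.
Year-to-date out-of-pocket becomes $3,400 + $340 = $3,740, still under the $16,000 maximum, so no cap applies.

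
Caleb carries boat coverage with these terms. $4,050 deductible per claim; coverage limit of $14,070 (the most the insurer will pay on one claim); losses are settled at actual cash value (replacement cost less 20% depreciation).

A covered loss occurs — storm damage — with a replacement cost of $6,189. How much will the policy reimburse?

$901.20

At 20% depreciation, ACV = $6,189 − $1,237.80 = $4,951.20.
Less the $4,050 deductible: $4,951.20 − $4,050 = $901.20.
$901.20 is within the $14,070 limit, so the insurer pays $901.20.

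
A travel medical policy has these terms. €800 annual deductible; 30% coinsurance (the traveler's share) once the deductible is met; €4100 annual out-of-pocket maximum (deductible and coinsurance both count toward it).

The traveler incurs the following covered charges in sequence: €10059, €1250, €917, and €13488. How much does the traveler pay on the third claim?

Claim 1 — €10059: deductible takes €800, €9259 remains; coinsurance €9259 × 30% = €2777.70. Traveler owes €3577.70 (running OOP €3577.70).
Claim 2 — €1250: deductible already satisfied, so traveler's share is 30% × €1250 = €375. Cost to traveler: €375. OOP to date €3952.70.
Claim 3 — €917: 30% coinsurance on €917 = €275.10. That would push OOP to €4227.80, over the €4100 cap, so traveler pays €4100 − €3952.70 = €147.30.

€147.30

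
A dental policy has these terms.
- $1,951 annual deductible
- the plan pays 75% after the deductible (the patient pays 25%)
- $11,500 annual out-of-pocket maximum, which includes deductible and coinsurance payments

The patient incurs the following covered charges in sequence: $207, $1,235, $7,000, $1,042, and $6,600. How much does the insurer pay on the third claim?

Claim 1 ($207): entire amount goes to the deductible. Cost to patient: $207. OOP to date $207. Plan pays $207 − $207 = $0.
Claim 2 ($1,235): entire amount goes to the deductible. Patient owes $1,235 (running OOP $1,442). Plan pays $1,235 − $1,235 = $0.
Claim 3 ($7,000): $509 to deductible, leaving $6,491; coinsurance $6,491 × 25% = $1,622.75. Patient owes $2,131.75 (running OOP $3,573.75). Plan pays $7,000 − $2,131.75 = $4,868.25.

$4,868.25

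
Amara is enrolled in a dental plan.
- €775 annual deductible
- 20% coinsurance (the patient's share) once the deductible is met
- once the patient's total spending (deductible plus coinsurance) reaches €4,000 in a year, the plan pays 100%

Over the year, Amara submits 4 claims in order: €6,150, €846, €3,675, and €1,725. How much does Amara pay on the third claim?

€735

Claim 1 — €6,150: €775 to deductible, leaving €5,375; coinsurance €5,375 × 20% = €1,075. Patient pays €1,850; OOP now €1,850.
Claim 2 — €846: deductible met; 20% of €846 = €169.20. Cost to patient: €169.20. OOP to date €2,019.20.
Claim 3 — €3,675: deductible already satisfied, so patient's share is 20% × €3,675 = €735. Patient owes €735 (running OOP €2,754.20).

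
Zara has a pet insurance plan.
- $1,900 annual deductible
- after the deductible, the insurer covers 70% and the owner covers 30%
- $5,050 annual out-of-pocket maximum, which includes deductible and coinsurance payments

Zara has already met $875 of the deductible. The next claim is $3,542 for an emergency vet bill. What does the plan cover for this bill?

$1,761.90

Deductible still to meet: $1,900 − $875 = $1,025.
That leaves $3,542 − $1,025 = $2,517 for coinsurance.
Coinsurance: $2,517 × 30% = $755.10.
Owner responsibility before any cap: $1,025 + $755.10 = $1,780.10.
Year-to-date out-of-pocket becomes $875 + $1,780.10 = $2,655.10, still under the $5,050 maximum, so no cap applies.
The plan picks up $3,542 − $1,780.10 = $1,761.90.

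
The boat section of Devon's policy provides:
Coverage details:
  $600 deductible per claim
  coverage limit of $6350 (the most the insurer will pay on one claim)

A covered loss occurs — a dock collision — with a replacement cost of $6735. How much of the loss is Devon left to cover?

$600

Subtract the deductible: $6735 − $600 = $6135.
That's under the $6350 cap, so the insurer reimburses the full $6135.
Out of pocket: $6735 − $6135 = $600.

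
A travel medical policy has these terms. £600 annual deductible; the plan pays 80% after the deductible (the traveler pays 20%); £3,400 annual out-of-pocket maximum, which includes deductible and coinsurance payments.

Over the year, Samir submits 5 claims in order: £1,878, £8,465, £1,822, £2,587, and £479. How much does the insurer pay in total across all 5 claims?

£11,831

Bill 1, £1,878: £600 to deductible, leaving £1,278; coinsurance £1,278 × 20% = £255.60. Traveler owes £855.60 (running OOP £855.60). Plan pays £1,878 − £855.60 = £1,022.40.
Bill 2, £8,465: deductible met; 20% of £8,465 = £1,693. Traveler pays £1,693; OOP now £2,548.60. Insurer: £8,465 − £1,693 = £6,772.
Bill 3, £1,822: deductible already satisfied, so traveler's share is 20% × £1,822 = £364.40. Traveler pays £364.40; OOP now £2,913. Plan pays £1,822 − £364.40 = £1,457.60.
Bill 4, £2,587: 20% coinsurance on £2,587 = £517.40. OOP would hit £3,430.40 > £3,400, so the cap limits the traveler to £3,400 − £2,913 = £487. Insurer: £2,587 − £487 = £2,100.
Bill 5, £479: deductible already satisfied, so traveler's share is 20% × £479 = £95.80. Adding that to £3,400 gives £3,495.80, past the £3,400 cap; traveler pays only £3,400 − £3,400 = £0. Insurer: £479 − £0 = £479.
Insurer total: £1,022.40 + £6,772 + £1,457.60 + £2,100 + £479 = £11,831.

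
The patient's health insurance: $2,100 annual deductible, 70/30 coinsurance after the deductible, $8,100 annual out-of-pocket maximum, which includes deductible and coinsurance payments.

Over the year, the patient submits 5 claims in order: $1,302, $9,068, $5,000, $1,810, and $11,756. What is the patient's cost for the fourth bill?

Claim 1 — $1,302: fully absorbed by the deductible. Cost to patient: $1,302. OOP to date $1,302.
Claim 2 — $9,068: $798 finishes the deductible; $8,270 goes to coinsurance; coinsurance $8,270 × 30% = $2,481. Patient owes $3,279 (running OOP $4,581).
Claim 3 — $5,000: 30% coinsurance on $5,000 = $1,500. Cost to patient: $1,500. OOP to date $6,081.
Claim 4 — $1,810: 30% coinsurance on $1,810 = $543. Cost to patient: $543. OOP to date $6,624.

$543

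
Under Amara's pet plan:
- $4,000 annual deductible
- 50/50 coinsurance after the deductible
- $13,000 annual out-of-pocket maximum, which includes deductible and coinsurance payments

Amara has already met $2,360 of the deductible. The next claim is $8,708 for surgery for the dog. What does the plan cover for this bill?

$3,534

Remaining deductible: $4,000 − $2,360 = $1,640.
That leaves $8,708 − $1,640 = $7,068 for coinsurance.
Owner's 50% share of $7,068 is $3,534.
Owner responsibility before any cap: $1,640 + $3,534 = $5,174.
Cumulative spending $2,360 + $5,174 = $7,534 stays under the $13,000 maximum.
Insurer pays the balance: $8,708 − $5,174 = $3,534.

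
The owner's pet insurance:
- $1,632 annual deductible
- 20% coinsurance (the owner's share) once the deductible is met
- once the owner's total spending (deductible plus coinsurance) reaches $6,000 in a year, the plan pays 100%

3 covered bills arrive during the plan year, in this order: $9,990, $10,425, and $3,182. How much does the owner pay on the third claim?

$611.40

#1 ($9,990): $1,632 to deductible, leaving $8,358; coinsurance $8,358 × 20% = $1,671.60. Owner owes $3,303.60 (running OOP $3,303.60).
#2 ($10,425): deductible already satisfied, so owner's share is 20% × $10,425 = $2,085. Owner pays $2,085; OOP now $5,388.60.
#3 ($3,182): deductible already satisfied, so owner's share is 20% × $3,182 = $636.40. That would push OOP to $6,025, over the $6,000 cap, so owner pays $6,000 − $5,388.60 = $611.40.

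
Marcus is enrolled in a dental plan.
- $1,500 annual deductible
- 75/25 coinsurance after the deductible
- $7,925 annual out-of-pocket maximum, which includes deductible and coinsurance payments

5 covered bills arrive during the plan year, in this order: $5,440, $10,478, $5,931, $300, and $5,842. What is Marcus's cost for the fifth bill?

Bill 1, $5,440: deductible takes $1,500, $3,940 remains; 25% of $3,940 = $985. Cost to patient: $2,485. OOP to date $2,485.
Bill 2, $10,478: deductible already satisfied, so patient's share is 25% × $10,478 = $2,619.50. Patient owes $2,619.50 (running OOP $5,104.50).
Bill 3, $5,931: 25% coinsurance on $5,931 = $1,482.75. Cost to patient: $1,482.75. OOP to date $6,587.25.
Bill 4, $300: deductible already satisfied, so patient's share is 25% × $300 = $75. Patient pays $75; OOP now $6,662.25.
Bill 5, $5,842: deductible already satisfied, so patient's share is 25% × $5,842 = $1,460.50. OOP would hit $8,122.75 > $7,925, so the cap limits the patient to $7,925 − $6,662.25 = $1,262.75.

$1,262.75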